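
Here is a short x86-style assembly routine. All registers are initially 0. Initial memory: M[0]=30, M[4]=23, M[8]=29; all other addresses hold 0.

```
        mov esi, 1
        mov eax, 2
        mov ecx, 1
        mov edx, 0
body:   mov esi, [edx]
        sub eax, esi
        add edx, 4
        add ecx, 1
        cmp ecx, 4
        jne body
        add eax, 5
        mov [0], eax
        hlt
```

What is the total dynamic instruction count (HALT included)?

25

esi=1
eax=2
ecx=1
edx=0
esi=M[0]=30
eax=2-30=-28
edx=0+4=4
ecx=1+1=2
cmp ecx, 4  (cmp 2,4)
jne body: taken
esi=M[4]=23
eax=(-28)-23=-51
edx=4+4=8
ecx=2+1=3
cmp ecx, 4  (cmp 3,4)
jne body: taken
esi=M[8]=29
eax=(-51)-29=-80
edx=8+4=12
ecx=3+1=4
cmp ecx, 4  (cmp 4,4)
jne body: not taken
eax=(-80)+5=-75
mov [0], eax → M[0]=-75
halt.
Total executed instructions: 25.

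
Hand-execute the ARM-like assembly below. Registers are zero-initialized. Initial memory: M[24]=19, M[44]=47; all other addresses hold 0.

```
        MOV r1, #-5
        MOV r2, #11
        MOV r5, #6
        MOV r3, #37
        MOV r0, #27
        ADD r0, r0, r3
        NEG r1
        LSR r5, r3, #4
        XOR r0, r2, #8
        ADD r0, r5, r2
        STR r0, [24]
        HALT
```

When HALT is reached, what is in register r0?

r1=-5
r2=11
r5=6
r3=37
r0=27
r0=27+37=64
r1=-(-5)=5
r5=37>>4=2
r0=11^8=3
r0=2+11=13
STR r0, [24] → M[24]=13
halt.

13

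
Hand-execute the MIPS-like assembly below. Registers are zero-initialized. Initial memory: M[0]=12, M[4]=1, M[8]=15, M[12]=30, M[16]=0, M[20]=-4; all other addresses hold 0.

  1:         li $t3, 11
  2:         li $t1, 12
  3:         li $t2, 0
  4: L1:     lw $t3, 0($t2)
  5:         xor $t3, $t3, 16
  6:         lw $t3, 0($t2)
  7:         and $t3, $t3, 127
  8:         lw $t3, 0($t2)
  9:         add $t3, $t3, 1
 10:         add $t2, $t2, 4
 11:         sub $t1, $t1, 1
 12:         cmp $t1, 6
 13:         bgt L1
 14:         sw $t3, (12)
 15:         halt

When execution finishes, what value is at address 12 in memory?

-3

after li $t3, 11: $t3=11
after li $t1, 12: $t1=12
after li $t2, 0: $t2=0
after lw $t3, 0($t2): $t3=M[0]=12
after xor $t3, $t3, 16: $t3=12^16=28
after lw $t3, 0($t2): $t3=M[0]=12
after and $t3, $t3, 127: $t3=12&127=12
after lw $t3, 0($t2): $t3=M[0]=12
after add $t3, $t3, 1: $t3=12+1=13
after add $t2, $t2, 4: $t2=0+4=4
after sub $t1, $t1, 1: $t1=12-1=11
cmp $t1, 6  (cmp 11,6)
bgt L1: taken
after lw $t3, 0($t2): $t3=M[4]=1
after xor $t3, $t3, 16: $t3=1^16=17
after lw $t3, 0($t2): $t3=M[4]=1
after and $t3, $t3, 127: $t3=1&127=1
after lw $t3, 0($t2): $t3=M[4]=1
after add $t3, $t3, 1: $t3=1+1=2
after add $t2, $t2, 4: $t2=4+4=8
after sub $t1, $t1, 1: $t1=11-1=10
cmp $t1, 6  (cmp 10,6)
bgt L1: taken
after lw $t3, 0($t2): $t3=M[8]=15
after xor $t3, $t3, 16: $t3=15^16=31
after lw $t3, 0($t2): $t3=M[8]=15
after and $t3, $t3, 127: $t3=15&127=15
after lw $t3, 0($t2): $t3=M[8]=15
after add $t3, $t3, 1: $t3=15+1=16
after add $t2, $t2, 4: $t2=8+4=12
after sub $t1, $t1, 1: $t1=10-1=9
cmp $t1, 6  (cmp 9,6)
bgt L1: taken
after lw $t3, 0($t2): $t3=M[12]=30
after xor $t3, $t3, 16: $t3=30^16=14
after lw $t3, 0($t2): $t3=M[12]=30
after and $t3, $t3, 127: $t3=30&127=30
after lw $t3, 0($t2): $t3=M[12]=30
after add $t3, $t3, 1: $t3=30+1=31
after add $t2, $t2, 4: $t2=12+4=16
after sub $t1, $t1, 1: $t1=9-1=8
cmp $t1, 6  (cmp 8,6)
bgt L1: taken
after lw $t3, 0($t2): $t3=M[16]=0
after xor $t3, $t3, 16: $t3=0^16=16
after lw $t3, 0($t2): $t3=M[16]=0
after and $t3, $t3, 127: $t3=0&127=0
after lw $t3, 0($t2): $t3=M[16]=0
after add $t3, $t3, 1: $t3=0+1=1
after add $t2, $t2, 4: $t2=16+4=20
after sub $t1, $t1, 1: $t1=8-1=7
cmp $t1, 6  (cmp 7,6)
bgt L1: taken
after lw $t3, 0($t2): $t3=M[20]=-4
after xor $t3, $t3, 16: $t3=(-4)^16=-20
after lw $t3, 0($t2): $t3=M[20]=-4
after and $t3, $t3, 127: $t3=(-4)&127=124
after lw $t3, 0($t2): $t3=M[20]=-4
after add $t3, $t3, 1: $t3=(-4)+1=-3
after add $t2, $t2, 4: $t2=20+4=24
after sub $t1, $t1, 1: $t1=7-1=6
cmp $t1, 6  (cmp 6,6)
bgt L1: not taken
sw $t3, (12) → M[12]=-3
halt.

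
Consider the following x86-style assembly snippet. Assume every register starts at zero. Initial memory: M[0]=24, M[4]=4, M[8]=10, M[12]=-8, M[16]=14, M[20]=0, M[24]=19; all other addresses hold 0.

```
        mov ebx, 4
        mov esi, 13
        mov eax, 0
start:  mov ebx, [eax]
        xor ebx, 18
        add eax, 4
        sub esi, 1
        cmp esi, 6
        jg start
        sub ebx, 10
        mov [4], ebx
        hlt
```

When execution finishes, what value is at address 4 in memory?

ebx=4
esi=13
eax=0
ebx=M[0]=24
ebx=24^18=10
eax=0+4=4
esi=13-1=12
cmp esi, 6  (cmp 12,6)
jg start: taken
ebx=M[4]=4
ebx=4^18=22
eax=4+4=8
esi=12-1=11
cmp esi, 6  (cmp 11,6)
jg start: taken
ebx=M[8]=10
ebx=10^18=24
eax=8+4=12
esi=11-1=10
cmp esi, 6  (cmp 10,6)
jg start: taken
ebx=M[12]=-8
ebx=(-8)^18=-22
eax=12+4=16
esi=10-1=9
cmp esi, 6  (cmp 9,6)
jg start: taken
ebx=M[16]=14
ebx=14^18=28
eax=16+4=20
esi=9-1=8
cmp esi, 6  (cmp 8,6)
jg start: taken
ebx=M[20]=0
ebx=0^18=18
eax=20+4=24
esi=8-1=7
cmp esi, 6  (cmp 7,6)
jg start: taken
ebx=M[24]=19
ebx=19^18=1
eax=24+4=28
esi=7-1=6
cmp esi, 6  (cmp 6,6)
jg start: not taken
ebx=1-10=-9
mov [4], ebx → M[4]=-9
halt.

-9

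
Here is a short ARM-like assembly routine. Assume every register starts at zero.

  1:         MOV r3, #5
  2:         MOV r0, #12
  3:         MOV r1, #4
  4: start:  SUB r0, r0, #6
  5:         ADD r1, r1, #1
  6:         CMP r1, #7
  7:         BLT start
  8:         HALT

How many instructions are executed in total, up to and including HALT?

r3=5
r0=12
r1=4
r0=12-6=6
r1=4+1=5
CMP r1, #7  (cmp 5,7)
BLT start: taken
r0=6-6=0
r1=5+1=6
CMP r1, #7  (cmp 6,7)
BLT start: taken
r0=0-6=-6
r1=6+1=7
CMP r1, #7  (cmp 7,7)
BLT start: not taken
halt.
Total executed instructions: 16.

16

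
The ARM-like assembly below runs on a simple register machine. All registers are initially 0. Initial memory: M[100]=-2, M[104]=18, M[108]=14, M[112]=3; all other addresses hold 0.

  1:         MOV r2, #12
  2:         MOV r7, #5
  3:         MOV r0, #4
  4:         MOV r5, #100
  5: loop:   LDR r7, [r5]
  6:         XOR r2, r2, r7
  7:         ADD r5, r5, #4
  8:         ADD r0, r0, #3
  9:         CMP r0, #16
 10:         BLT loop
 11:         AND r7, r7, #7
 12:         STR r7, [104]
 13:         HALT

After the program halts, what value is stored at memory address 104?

MOV r2, #12 → r2=12
MOV r7, #5 → r7=5
MOV r0, #4 → r0=4
MOV r5, #100 → r5=100
LDR r7, [r5] → r7=M[100]=-2
XOR r2, r2, r7 → r2=12^(-2)=-14
ADD r5, r5, #4 → r5=100+4=104
ADD r0, r0, #3 → r0=4+3=7
CMP r0, #16  (cmp 7,16)
BLT loop: taken
LDR r7, [r5] → r7=M[104]=18
XOR r2, r2, r7 → r2=(-14)^18=-32
ADD r5, r5, #4 → r5=104+4=108
ADD r0, r0, #3 → r0=7+3=10
CMP r0, #16  (cmp 10,16)
BLT loop: taken
LDR r7, [r5] → r7=M[108]=14
XOR r2, r2, r7 → r2=(-32)^14=-18
ADD r5, r5, #4 → r5=108+4=112
ADD r0, r0, #3 → r0=10+3=13
CMP r0, #16  (cmp 13,16)
BLT loop: taken
LDR r7, [r5] → r7=M[112]=3
XOR r2, r2, r7 → r2=(-18)^3=-19
ADD r5, r5, #4 → r5=112+4=116
ADD r0, r0, #3 → r0=13+3=16
CMP r0, #16  (cmp 16,16)
BLT loop: not taken
AND r7, r7, #7 → r7=3&7=3
STR r7, [104] → M[104]=3
halt.

3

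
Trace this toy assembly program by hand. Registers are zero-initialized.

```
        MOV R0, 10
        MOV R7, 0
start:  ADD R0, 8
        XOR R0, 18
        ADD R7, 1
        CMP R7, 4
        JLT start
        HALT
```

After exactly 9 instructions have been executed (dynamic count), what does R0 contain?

after MOV R0, 10: R0=10
after MOV R7, 0: R7=0
after ADD R0, 8: R0=10+8=18
after XOR R0, 18: R0=18^18=0
after ADD R7, 1: R7=0+1=1
CMP R7, 4  (cmp 1,4)
JLT start: taken
after ADD R0, 8: R0=0+8=8
after XOR R0, 18: R0=8^18=26
After step 9: R0 = 26.

26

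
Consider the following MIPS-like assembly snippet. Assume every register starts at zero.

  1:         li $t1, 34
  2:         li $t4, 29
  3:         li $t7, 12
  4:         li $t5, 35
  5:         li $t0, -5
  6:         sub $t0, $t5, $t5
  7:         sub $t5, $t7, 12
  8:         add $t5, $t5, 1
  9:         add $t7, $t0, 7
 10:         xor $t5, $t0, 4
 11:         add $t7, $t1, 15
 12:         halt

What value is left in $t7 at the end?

49

li $t1, 34 → $t1=34
li $t4, 29 → $t4=29
li $t7, 12 → $t7=12
li $t5, 35 → $t5=35
li $t0, -5 → $t0=-5
sub $t0, $t5, $t5 → $t0=35-35=0
sub $t5, $t7, 12 → $t5=12-12=0
add $t5, $t5, 1 → $t5=0+1=1
add $t7, $t0, 7 → $t7=0+7=7
xor $t5, $t0, 4 → $t5=0^4=4
add $t7, $t1, 15 → $t7=34+15=49
halt.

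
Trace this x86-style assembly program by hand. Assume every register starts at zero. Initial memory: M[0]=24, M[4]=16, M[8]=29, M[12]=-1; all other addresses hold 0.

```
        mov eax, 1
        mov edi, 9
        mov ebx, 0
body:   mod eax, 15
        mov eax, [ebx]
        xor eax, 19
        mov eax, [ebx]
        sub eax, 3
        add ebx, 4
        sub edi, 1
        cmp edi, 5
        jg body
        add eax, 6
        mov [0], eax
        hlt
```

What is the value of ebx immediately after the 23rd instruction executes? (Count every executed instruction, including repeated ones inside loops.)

8

eax=1
edi=9
ebx=0
eax=1%15=1
eax=M[0]=24
eax=24^19=11
eax=M[0]=24
eax=24-3=21
ebx=0+4=4
edi=9-1=8
cmp edi, 5  (cmp 8,5)
jg body: taken
eax=21%15=6
eax=M[4]=16
eax=16^19=3
eax=M[4]=16
eax=16-3=13
ebx=4+4=8
edi=8-1=7
cmp edi, 5  (cmp 7,5)
jg body: taken
eax=13%15=13
eax=M[8]=29
After step 23: ebx = 8.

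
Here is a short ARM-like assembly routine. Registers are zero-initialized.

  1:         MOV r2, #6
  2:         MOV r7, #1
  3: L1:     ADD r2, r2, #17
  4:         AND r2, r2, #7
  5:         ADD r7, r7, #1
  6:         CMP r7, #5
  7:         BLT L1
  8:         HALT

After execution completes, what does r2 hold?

2

r2=6
r7=1
r2=6+17=23
r2=23&7=7
r7=1+1=2
CMP r7, #5  (cmp 2,5)
BLT L1: taken
r2=7+17=24
r2=24&7=0
r7=2+1=3
CMP r7, #5  (cmp 3,5)
BLT L1: taken
r2=0+17=17
r2=17&7=1
r7=3+1=4
CMP r7, #5  (cmp 4,5)
BLT L1: taken
r2=1+17=18
r2=18&7=2
r7=4+1=5
CMP r7, #5  (cmp 5,5)
BLT L1: not taken
halt.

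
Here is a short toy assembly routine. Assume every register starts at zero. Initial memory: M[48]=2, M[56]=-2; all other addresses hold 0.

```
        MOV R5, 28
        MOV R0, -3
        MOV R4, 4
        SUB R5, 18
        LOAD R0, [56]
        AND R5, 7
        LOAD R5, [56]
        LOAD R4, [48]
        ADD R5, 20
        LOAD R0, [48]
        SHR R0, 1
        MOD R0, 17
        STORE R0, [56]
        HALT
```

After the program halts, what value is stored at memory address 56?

1

R5=28
R0=-3
R4=4
R5=28-18=10
R0=M[56]=-2
R5=10&7=2
R5=M[56]=-2
R4=M[48]=2
R5=(-2)+20=18
R0=M[48]=2
R0=2>>1=1
R0=1%17=1
STORE R0, [56] → M[56]=1
halt.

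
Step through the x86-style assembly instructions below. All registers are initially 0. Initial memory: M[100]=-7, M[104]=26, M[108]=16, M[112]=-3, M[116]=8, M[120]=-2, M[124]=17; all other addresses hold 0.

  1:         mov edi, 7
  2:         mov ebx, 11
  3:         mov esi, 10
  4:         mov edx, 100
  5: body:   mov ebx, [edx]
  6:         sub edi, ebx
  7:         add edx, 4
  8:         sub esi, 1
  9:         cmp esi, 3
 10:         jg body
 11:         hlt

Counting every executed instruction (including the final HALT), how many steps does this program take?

47

mov edi, 7 → edi=7
mov ebx, 11 → ebx=11
mov esi, 10 → esi=10
mov edx, 100 → edx=100
mov ebx, [edx] → ebx=M[100]=-7
sub edi, ebx → edi=7-(-7)=14
add edx, 4 → edx=100+4=104
sub esi, 1 → esi=10-1=9
cmp esi, 3  (cmp 9,3)
jg body: taken
mov ebx, [edx] → ebx=M[104]=26
sub edi, ebx → edi=14-26=-12
add edx, 4 → edx=104+4=108
sub esi, 1 → esi=9-1=8
cmp esi, 3  (cmp 8,3)
jg body: taken
mov ebx, [edx] → ebx=M[108]=16
sub edi, ebx → edi=(-12)-16=-28
add edx, 4 → edx=108+4=112
sub esi, 1 → esi=8-1=7
cmp esi, 3  (cmp 7,3)
jg body: taken
mov ebx, [edx] → ebx=M[112]=-3
sub edi, ebx → edi=(-28)-(-3)=-25
add edx, 4 → edx=112+4=116
sub esi, 1 → esi=7-1=6
cmp esi, 3  (cmp 6,3)
jg body: taken
mov ebx, [edx] → ebx=M[116]=8
sub edi, ebx → edi=(-25)-8=-33
add edx, 4 → edx=116+4=120
sub esi, 1 → esi=6-1=5
cmp esi, 3  (cmp 5,3)
jg body: taken
mov ebx, [edx] → ebx=M[120]=-2
sub edi, ebx → edi=(-33)-(-2)=-31
add edx, 4 → edx=120+4=124
sub esi, 1 → esi=5-1=4
cmp esi, 3  (cmp 4,3)
jg body: taken
mov ebx, [edx] → ebx=M[124]=17
sub edi, ebx → edi=(-31)-17=-48
add edx, 4 → edx=124+4=128
sub esi, 1 → esi=4-1=3
cmp esi, 3  (cmp 3,3)
jg body: not taken
halt.
Total executed instructions: 47.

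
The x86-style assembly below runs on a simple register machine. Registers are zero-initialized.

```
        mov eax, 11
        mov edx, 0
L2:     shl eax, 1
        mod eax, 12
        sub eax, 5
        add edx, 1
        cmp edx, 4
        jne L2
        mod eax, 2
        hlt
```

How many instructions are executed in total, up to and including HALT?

28

after mov eax, 11: eax=11
after mov edx, 0: edx=0
after shl eax, 1: eax=11<<1=22
after mod eax, 12: eax=22%12=10
after sub eax, 5: eax=10-5=5
after add edx, 1: edx=0+1=1
cmp edx, 4  (cmp 1,4)
jne L2: taken
after shl eax, 1: eax=5<<1=10
after mod eax, 12: eax=10%12=10
after sub eax, 5: eax=10-5=5
after add edx, 1: edx=1+1=2
cmp edx, 4  (cmp 2,4)
jne L2: taken
after shl eax, 1: eax=5<<1=10
after mod eax, 12: eax=10%12=10
after sub eax, 5: eax=10-5=5
after add edx, 1: edx=2+1=3
cmp edx, 4  (cmp 3,4)
jne L2: taken
after shl eax, 1: eax=5<<1=10
after mod eax, 12: eax=10%12=10
after sub eax, 5: eax=10-5=5
after add edx, 1: edx=3+1=4
cmp edx, 4  (cmp 4,4)
jne L2: not taken
after mod eax, 2: eax=5%2=1
halt.
Total executed instructions: 28.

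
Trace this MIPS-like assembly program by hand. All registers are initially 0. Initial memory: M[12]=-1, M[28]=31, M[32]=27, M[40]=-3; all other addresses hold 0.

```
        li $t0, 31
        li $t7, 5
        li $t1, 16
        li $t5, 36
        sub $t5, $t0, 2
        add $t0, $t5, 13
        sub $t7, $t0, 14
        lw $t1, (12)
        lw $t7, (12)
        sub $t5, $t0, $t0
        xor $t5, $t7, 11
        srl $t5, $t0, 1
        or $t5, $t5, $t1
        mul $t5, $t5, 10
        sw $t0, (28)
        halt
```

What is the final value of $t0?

42

li $t0, 31 → $t0=31
li $t7, 5 → $t7=5
li $t1, 16 → $t1=16
li $t5, 36 → $t5=36
sub $t5, $t0, 2 → $t5=31-2=29
add $t0, $t5, 13 → $t0=29+13=42
sub $t7, $t0, 14 → $t7=42-14=28
lw $t1, (12) → $t1=M[12]=-1
lw $t7, (12) → $t7=M[12]=-1
sub $t5, $t0, $t0 → $t5=42-42=0
xor $t5, $t7, 11 → $t5=(-1)^11=-12
srl $t5, $t0, 1 → $t5=42>>1=21
or $t5, $t5, $t1 → $t5=21|(-1)=-1
mul $t5, $t5, 10 → $t5=(-1)*10=-10
sw $t0, (28) → M[28]=42
halt.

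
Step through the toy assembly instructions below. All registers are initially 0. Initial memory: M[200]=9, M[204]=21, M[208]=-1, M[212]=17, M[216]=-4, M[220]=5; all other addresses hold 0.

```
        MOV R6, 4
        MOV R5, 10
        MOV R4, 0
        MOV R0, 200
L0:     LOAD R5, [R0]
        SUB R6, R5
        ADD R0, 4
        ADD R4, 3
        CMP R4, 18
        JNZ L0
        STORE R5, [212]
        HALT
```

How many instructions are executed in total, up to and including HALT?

42

MOV R6, 4 → R6=4
MOV R5, 10 → R5=10
MOV R4, 0 → R4=0
MOV R0, 200 → R0=200
LOAD R5, [R0] → R5=M[200]=9
SUB R6, R5 → R6=4-9=-5
ADD R0, 4 → R0=200+4=204
ADD R4, 3 → R4=0+3=3
CMP R4, 18  (cmp 3,18)
JNZ L0: taken
LOAD R5, [R0] → R5=M[204]=21
SUB R6, R5 → R6=(-5)-21=-26
ADD R0, 4 → R0=204+4=208
ADD R4, 3 → R4=3+3=6
CMP R4, 18  (cmp 6,18)
JNZ L0: taken
LOAD R5, [R0] → R5=M[208]=-1
SUB R6, R5 → R6=(-26)-(-1)=-25
ADD R0, 4 → R0=208+4=212
ADD R4, 3 → R4=6+3=9
CMP R4, 18  (cmp 9,18)
JNZ L0: taken
LOAD R5, [R0] → R5=M[212]=17
SUB R6, R5 → R6=(-25)-17=-42
ADD R0, 4 → R0=212+4=216
ADD R4, 3 → R4=9+3=12
CMP R4, 18  (cmp 12,18)
JNZ L0: taken
LOAD R5, [R0] → R5=M[216]=-4
SUB R6, R5 → R6=(-42)-(-4)=-38
ADD R0, 4 → R0=216+4=220
ADD R4, 3 → R4=12+3=15
CMP R4, 18  (cmp 15,18)
JNZ L0: taken
LOAD R5, [R0] → R5=M[220]=5
SUB R6, R5 → R6=(-38)-5=-43
ADD R0, 4 → R0=220+4=224
ADD R4, 3 → R4=15+3=18
CMP R4, 18  (cmp 18,18)
JNZ L0: not taken
STORE R5, [212] → M[212]=5
halt.
Total executed instructions: 42.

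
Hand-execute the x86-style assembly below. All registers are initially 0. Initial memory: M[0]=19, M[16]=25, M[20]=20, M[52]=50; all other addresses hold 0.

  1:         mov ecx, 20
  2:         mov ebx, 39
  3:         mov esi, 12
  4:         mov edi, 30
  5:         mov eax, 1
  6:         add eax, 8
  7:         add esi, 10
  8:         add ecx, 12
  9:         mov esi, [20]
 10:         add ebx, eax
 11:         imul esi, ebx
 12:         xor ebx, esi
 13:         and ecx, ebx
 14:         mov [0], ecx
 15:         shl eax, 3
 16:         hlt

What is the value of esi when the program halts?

960

mov ecx, 20 → ecx=20
mov ebx, 39 → ebx=39
mov esi, 12 → esi=12
mov edi, 30 → edi=30
mov eax, 1 → eax=1
add eax, 8 → eax=1+8=9
add esi, 10 → esi=12+10=22
add ecx, 12 → ecx=20+12=32
mov esi, [20] → esi=M[20]=20
add ebx, eax → ebx=39+9=48
imul esi, ebx → esi=20*48=960
xor ebx, esi → ebx=48^960=1008
and ecx, ebx → ecx=32&1008=32
mov [0], ecx → M[0]=32
shl eax, 3 → eax=9<<3=72
halt.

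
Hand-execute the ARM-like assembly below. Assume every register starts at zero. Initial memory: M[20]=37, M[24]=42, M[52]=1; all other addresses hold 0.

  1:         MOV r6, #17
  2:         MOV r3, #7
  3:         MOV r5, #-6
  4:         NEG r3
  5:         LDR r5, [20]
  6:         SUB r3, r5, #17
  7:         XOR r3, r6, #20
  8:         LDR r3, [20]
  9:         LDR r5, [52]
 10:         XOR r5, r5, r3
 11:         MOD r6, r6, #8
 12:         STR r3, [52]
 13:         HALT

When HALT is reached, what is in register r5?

36

after MOV r6, #17: r6=17
after MOV r3, #7: r3=7
after MOV r5, #-6: r5=-6
after NEG r3: r3=-(7)=-7
after LDR r5, [20]: r5=M[20]=37
after SUB r3, r5, #17: r3=37-17=20
after XOR r3, r6, #20: r3=17^20=5
after LDR r3, [20]: r3=M[20]=37
after LDR r5, [52]: r5=M[52]=1
after XOR r5, r5, r3: r5=1^37=36
after MOD r6, r6, #8: r6=17%8=1
STR r3, [52] → M[52]=37
halt.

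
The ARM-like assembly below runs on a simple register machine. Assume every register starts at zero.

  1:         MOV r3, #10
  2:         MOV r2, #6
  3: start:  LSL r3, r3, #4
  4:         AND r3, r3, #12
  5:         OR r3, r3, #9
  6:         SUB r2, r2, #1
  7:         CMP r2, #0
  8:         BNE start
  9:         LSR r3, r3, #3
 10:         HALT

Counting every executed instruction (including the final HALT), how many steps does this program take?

r3=10
r2=6
r3=10<<4=160
r3=160&12=0
r3=0|9=9
r2=6-1=5
CMP r2, #0  (cmp 5,0)
BNE start: taken
r3=9<<4=144
r3=144&12=0
r3=0|9=9
r2=5-1=4
CMP r2, #0  (cmp 4,0)
BNE start: taken
r3=9<<4=144
r3=144&12=0
r3=0|9=9
r2=4-1=3
CMP r2, #0  (cmp 3,0)
BNE start: taken
r3=9<<4=144
r3=144&12=0
r3=0|9=9
r2=3-1=2
CMP r2, #0  (cmp 2,0)
BNE start: taken
r3=9<<4=144
r3=144&12=0
r3=0|9=9
r2=2-1=1
CMP r2, #0  (cmp 1,0)
BNE start: taken
r3=9<<4=144
r3=144&12=0
r3=0|9=9
r2=1-1=0
CMP r2, #0  (cmp 0,0)
BNE start: not taken
r3=9>>3=1
halt.
Total executed instructions: 40.

40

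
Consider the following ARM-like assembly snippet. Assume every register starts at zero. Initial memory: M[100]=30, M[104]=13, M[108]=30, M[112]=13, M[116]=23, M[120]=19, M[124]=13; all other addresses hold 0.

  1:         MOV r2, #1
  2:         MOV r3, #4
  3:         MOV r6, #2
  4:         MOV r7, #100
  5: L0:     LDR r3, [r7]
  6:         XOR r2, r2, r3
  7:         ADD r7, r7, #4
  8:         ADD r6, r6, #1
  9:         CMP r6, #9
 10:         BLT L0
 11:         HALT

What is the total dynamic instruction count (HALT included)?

after MOV r2, #1: r2=1
after MOV r3, #4: r3=4
after MOV r6, #2: r6=2
after MOV r7, #100: r7=100
after LDR r3, [r7]: r3=M[100]=30
after XOR r2, r2, r3: r2=1^30=31
after ADD r7, r7, #4: r7=100+4=104
after ADD r6, r6, #1: r6=2+1=3
CMP r6, #9  (cmp 3,9)
BLT L0: taken
after LDR r3, [r7]: r3=M[104]=13
after XOR r2, r2, r3: r2=31^13=18
after ADD r7, r7, #4: r7=104+4=108
after ADD r6, r6, #1: r6=3+1=4
CMP r6, #9  (cmp 4,9)
BLT L0: taken
after LDR r3, [r7]: r3=M[108]=30
after XOR r2, r2, r3: r2=18^30=12
after ADD r7, r7, #4: r7=108+4=112
after ADD r6, r6, #1: r6=4+1=5
CMP r6, #9  (cmp 5,9)
BLT L0: taken
after LDR r3, [r7]: r3=M[112]=13
after XOR r2, r2, r3: r2=12^13=1
after ADD r7, r7, #4: r7=112+4=116
after ADD r6, r6, #1: r6=5+1=6
CMP r6, #9  (cmp 6,9)
BLT L0: taken
after LDR r3, [r7]: r3=M[116]=23
after XOR r2, r2, r3: r2=1^23=22
after ADD r7, r7, #4: r7=116+4=120
after ADD r6, r6, #1: r6=6+1=7
CMP r6, #9  (cmp 7,9)
BLT L0: taken
after LDR r3, [r7]: r3=M[120]=19
after XOR r2, r2, r3: r2=22^19=5
after ADD r7, r7, #4: r7=120+4=124
after ADD r6, r6, #1: r6=7+1=8
CMP r6, #9  (cmp 8,9)
BLT L0: taken
after LDR r3, [r7]: r3=M[124]=13
after XOR r2, r2, r3: r2=5^13=8
after ADD r7, r7, #4: r7=124+4=128
after ADD r6, r6, #1: r6=8+1=9
CMP r6, #9  (cmp 9,9)
BLT L0: not taken
halt.
Total executed instructions: 47.

47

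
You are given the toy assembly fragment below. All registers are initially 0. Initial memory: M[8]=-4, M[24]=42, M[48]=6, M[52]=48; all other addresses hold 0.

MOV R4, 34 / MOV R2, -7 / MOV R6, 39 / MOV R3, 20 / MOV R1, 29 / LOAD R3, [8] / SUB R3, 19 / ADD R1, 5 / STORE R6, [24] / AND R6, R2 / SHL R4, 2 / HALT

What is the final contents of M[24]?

MOV R4, 34 → R4=34
MOV R2, -7 → R2=-7
MOV R6, 39 → R6=39
MOV R3, 20 → R3=20
MOV R1, 29 → R1=29
LOAD R3, [8] → R3=M[8]=-4
SUB R3, 19 → R3=(-4)-19=-23
ADD R1, 5 → R1=29+5=34
STORE R6, [24] → M[24]=39
AND R6, R2 → R6=39&(-7)=33
SHL R4, 2 → R4=34<<2=136
halt.

39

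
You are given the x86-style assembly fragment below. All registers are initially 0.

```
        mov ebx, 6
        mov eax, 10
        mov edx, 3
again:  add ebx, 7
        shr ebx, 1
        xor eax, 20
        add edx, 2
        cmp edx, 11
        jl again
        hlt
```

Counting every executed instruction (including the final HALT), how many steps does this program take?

mov ebx, 6 → ebx=6
mov eax, 10 → eax=10
mov edx, 3 → edx=3
add ebx, 7 → ebx=6+7=13
shr ebx, 1 → ebx=13>>1=6
xor eax, 20 → eax=10^20=30
add edx, 2 → edx=3+2=5
cmp edx, 11  (cmp 5,11)
jl again: taken
add ebx, 7 → ebx=6+7=13
shr ebx, 1 → ebx=13>>1=6
xor eax, 20 → eax=30^20=10
add edx, 2 → edx=5+2=7
cmp edx, 11  (cmp 7,11)
jl again: taken
add ebx, 7 → ebx=6+7=13
shr ebx, 1 → ebx=13>>1=6
xor eax, 20 → eax=10^20=30
add edx, 2 → edx=7+2=9
cmp edx, 11  (cmp 9,11)
jl again: taken
add ebx, 7 → ebx=6+7=13
shr ebx, 1 → ebx=13>>1=6
xor eax, 20 → eax=30^20=10
add edx, 2 → edx=9+2=11
cmp edx, 11  (cmp 11,11)
jl again: not taken
halt.
Total executed instructions: 28.

28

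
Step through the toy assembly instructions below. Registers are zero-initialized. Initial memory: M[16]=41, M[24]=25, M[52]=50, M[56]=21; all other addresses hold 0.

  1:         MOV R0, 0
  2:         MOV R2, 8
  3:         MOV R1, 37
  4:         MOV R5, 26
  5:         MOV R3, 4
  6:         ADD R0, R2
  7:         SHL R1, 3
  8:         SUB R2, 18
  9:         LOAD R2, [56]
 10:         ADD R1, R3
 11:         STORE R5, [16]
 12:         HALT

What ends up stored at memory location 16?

R0=0
R2=8
R1=37
R5=26
R3=4
R0=0+8=8
R1=37<<3=296
R2=8-18=-10
R2=M[56]=21
R1=296+4=300
STORE R5, [16] → M[16]=26
halt.

26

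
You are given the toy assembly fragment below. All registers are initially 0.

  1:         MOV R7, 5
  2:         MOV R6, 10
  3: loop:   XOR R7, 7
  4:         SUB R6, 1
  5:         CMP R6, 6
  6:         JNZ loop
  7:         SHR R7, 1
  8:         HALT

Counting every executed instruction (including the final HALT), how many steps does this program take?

R7=5
R6=10
R7=5^7=2
R6=10-1=9
CMP R6, 6  (cmp 9,6)
JNZ loop: taken
R7=2^7=5
R6=9-1=8
CMP R6, 6  (cmp 8,6)
JNZ loop: taken
R7=5^7=2
R6=8-1=7
CMP R6, 6  (cmp 7,6)
JNZ loop: taken
R7=2^7=5
R6=7-1=6
CMP R6, 6  (cmp 6,6)
JNZ loop: not taken
R7=5>>1=2
halt.
Total executed instructions: 20.

20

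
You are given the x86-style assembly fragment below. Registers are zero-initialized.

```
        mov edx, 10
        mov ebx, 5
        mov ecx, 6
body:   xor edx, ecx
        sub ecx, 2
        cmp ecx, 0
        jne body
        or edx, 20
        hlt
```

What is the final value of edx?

30

after mov edx, 10: edx=10
after mov ebx, 5: ebx=5
after mov ecx, 6: ecx=6
after xor edx, ecx: edx=10^6=12
after sub ecx, 2: ecx=6-2=4
cmp ecx, 0  (cmp 4,0)
jne body: taken
after xor edx, ecx: edx=12^4=8
after sub ecx, 2: ecx=4-2=2
cmp ecx, 0  (cmp 2,0)
jne body: taken
after xor edx, ecx: edx=8^2=10
after sub ecx, 2: ecx=2-2=0
cmp ecx, 0  (cmp 0,0)
jne body: not taken
after or edx, 20: edx=10|20=30
halt.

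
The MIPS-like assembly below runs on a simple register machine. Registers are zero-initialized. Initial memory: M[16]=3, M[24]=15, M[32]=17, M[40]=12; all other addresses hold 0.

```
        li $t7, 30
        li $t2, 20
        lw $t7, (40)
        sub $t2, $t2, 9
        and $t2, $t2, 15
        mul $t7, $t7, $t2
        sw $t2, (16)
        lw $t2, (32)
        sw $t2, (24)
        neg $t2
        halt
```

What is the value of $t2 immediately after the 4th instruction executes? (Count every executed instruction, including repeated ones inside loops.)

li $t7, 30 → $t7=30
li $t2, 20 → $t2=20
lw $t7, (40) → $t7=M[40]=12
sub $t2, $t2, 9 → $t2=20-9=11
After step 4: $t2 = 11.

11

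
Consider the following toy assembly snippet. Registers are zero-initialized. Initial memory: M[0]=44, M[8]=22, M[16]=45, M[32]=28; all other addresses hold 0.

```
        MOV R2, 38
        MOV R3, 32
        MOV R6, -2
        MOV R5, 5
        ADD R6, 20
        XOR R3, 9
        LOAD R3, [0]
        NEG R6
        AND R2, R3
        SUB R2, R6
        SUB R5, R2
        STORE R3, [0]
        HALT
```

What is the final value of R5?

after MOV R2, 38: R2=38
after MOV R3, 32: R3=32
after MOV R6, -2: R6=-2
after MOV R5, 5: R5=5
after ADD R6, 20: R6=(-2)+20=18
after XOR R3, 9: R3=32^9=41
after LOAD R3, [0]: R3=M[0]=44
after NEG R6: R6=-(18)=-18
after AND R2, R3: R2=38&44=36
after SUB R2, R6: R2=36-(-18)=54
after SUB R5, R2: R5=5-54=-49
STORE R3, [0] → M[0]=44
halt.

-49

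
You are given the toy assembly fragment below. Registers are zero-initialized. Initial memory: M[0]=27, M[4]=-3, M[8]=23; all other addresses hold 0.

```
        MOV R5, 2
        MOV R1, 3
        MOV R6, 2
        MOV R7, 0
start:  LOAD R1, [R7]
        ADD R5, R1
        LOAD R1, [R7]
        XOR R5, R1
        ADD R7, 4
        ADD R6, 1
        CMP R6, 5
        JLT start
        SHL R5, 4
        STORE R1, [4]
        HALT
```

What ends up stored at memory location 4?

23

MOV R5, 2 → R5=2
MOV R1, 3 → R1=3
MOV R6, 2 → R6=2
MOV R7, 0 → R7=0
LOAD R1, [R7] → R1=M[0]=27
ADD R5, R1 → R5=2+27=29
LOAD R1, [R7] → R1=M[0]=27
XOR R5, R1 → R5=29^27=6
ADD R7, 4 → R7=0+4=4
ADD R6, 1 → R6=2+1=3
CMP R6, 5  (cmp 3,5)
JLT start: taken
LOAD R1, [R7] → R1=M[4]=-3
ADD R5, R1 → R5=6+(-3)=3
LOAD R1, [R7] → R1=M[4]=-3
XOR R5, R1 → R5=3^(-3)=-2
ADD R7, 4 → R7=4+4=8
ADD R6, 1 → R6=3+1=4
CMP R6, 5  (cmp 4,5)
JLT start: taken
LOAD R1, [R7] → R1=M[8]=23
ADD R5, R1 → R5=(-2)+23=21
LOAD R1, [R7] → R1=M[8]=23
XOR R5, R1 → R5=21^23=2
ADD R7, 4 → R7=8+4=12
ADD R6, 1 → R6=4+1=5
CMP R6, 5  (cmp 5,5)
JLT start: not taken
SHL R5, 4 → R5=2<<4=32
STORE R1, [4] → M[4]=23
halt.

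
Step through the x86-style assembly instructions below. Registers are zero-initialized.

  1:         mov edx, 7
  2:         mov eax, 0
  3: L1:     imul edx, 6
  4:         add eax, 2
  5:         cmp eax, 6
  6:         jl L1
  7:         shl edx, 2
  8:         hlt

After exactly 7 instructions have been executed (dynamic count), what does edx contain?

after mov edx, 7: edx=7
after mov eax, 0: eax=0
after imul edx, 6: edx=7*6=42
after add eax, 2: eax=0+2=2
cmp eax, 6  (cmp 2,6)
jl L1: taken
after imul edx, 6: edx=42*6=252
After step 7: edx = 252.

252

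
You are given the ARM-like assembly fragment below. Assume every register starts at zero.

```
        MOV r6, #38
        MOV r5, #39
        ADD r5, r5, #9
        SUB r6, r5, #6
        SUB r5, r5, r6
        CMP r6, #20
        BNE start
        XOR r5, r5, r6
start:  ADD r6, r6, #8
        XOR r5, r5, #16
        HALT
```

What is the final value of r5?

22

after MOV r6, #38: r6=38
after MOV r5, #39: r5=39
after ADD r5, r5, #9: r5=39+9=48
after SUB r6, r5, #6: r6=48-6=42
after SUB r5, r5, r6: r5=48-42=6
CMP r6, #20  (cmp 42,20)
BNE start: taken
after ADD r6, r6, #8: r6=42+8=50
after XOR r5, r5, #16: r5=6^16=22
halt.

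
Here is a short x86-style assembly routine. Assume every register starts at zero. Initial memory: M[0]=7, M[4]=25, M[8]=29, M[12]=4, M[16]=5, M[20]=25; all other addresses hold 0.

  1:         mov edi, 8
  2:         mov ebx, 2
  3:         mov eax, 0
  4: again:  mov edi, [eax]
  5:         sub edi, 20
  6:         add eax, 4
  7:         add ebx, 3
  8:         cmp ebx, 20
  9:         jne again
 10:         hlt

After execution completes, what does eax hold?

24

edi=8
ebx=2
eax=0
edi=M[0]=7
edi=7-20=-13
eax=0+4=4
ebx=2+3=5
cmp ebx, 20  (cmp 5,20)
jne again: taken
edi=M[4]=25
edi=25-20=5
eax=4+4=8
ebx=5+3=8
cmp ebx, 20  (cmp 8,20)
jne again: taken
edi=M[8]=29
edi=29-20=9
eax=8+4=12
ebx=8+3=11
cmp ebx, 20  (cmp 11,20)
jne again: taken
edi=M[12]=4
edi=4-20=-16
eax=12+4=16
ebx=11+3=14
cmp ebx, 20  (cmp 14,20)
jne again: taken
edi=M[16]=5
edi=5-20=-15
eax=16+4=20
ebx=14+3=17
cmp ebx, 20  (cmp 17,20)
jne again: taken
edi=M[20]=25
edi=25-20=5
eax=20+4=24
ebx=17+3=20
cmp ebx, 20  (cmp 20,20)
jne again: not taken
halt.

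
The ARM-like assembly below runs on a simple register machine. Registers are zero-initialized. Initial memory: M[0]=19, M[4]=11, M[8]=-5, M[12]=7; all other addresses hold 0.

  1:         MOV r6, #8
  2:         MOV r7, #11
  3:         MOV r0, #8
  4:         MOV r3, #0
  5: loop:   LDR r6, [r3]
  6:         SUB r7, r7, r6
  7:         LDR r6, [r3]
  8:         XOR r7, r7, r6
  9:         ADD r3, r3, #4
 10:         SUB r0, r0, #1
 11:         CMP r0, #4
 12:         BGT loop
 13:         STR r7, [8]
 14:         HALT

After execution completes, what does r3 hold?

16

MOV r6, #8 → r6=8
MOV r7, #11 → r7=11
MOV r0, #8 → r0=8
MOV r3, #0 → r3=0
LDR r6, [r3] → r6=M[0]=19
SUB r7, r7, r6 → r7=11-19=-8
LDR r6, [r3] → r6=M[0]=19
XOR r7, r7, r6 → r7=(-8)^19=-21
ADD r3, r3, #4 → r3=0+4=4
SUB r0, r0, #1 → r0=8-1=7
CMP r0, #4  (cmp 7,4)
BGT loop: taken
LDR r6, [r3] → r6=M[4]=11
SUB r7, r7, r6 → r7=(-21)-11=-32
LDR r6, [r3] → r6=M[4]=11
XOR r7, r7, r6 → r7=(-32)^11=-21
ADD r3, r3, #4 → r3=4+4=8
SUB r0, r0, #1 → r0=7-1=6
CMP r0, #4  (cmp 6,4)
BGT loop: taken
LDR r6, [r3] → r6=M[8]=-5
SUB r7, r7, r6 → r7=(-21)-(-5)=-16
LDR r6, [r3] → r6=M[8]=-5
XOR r7, r7, r6 → r7=(-16)^(-5)=11
ADD r3, r3, #4 → r3=8+4=12
SUB r0, r0, #1 → r0=6-1=5
CMP r0, #4  (cmp 5,4)
BGT loop: taken
LDR r6, [r3] → r6=M[12]=7
SUB r7, r7, r6 → r7=11-7=4
LDR r6, [r3] → r6=M[12]=7
XOR r7, r7, r6 → r7=4^7=3
ADD r3, r3, #4 → r3=12+4=16
SUB r0, r0, #1 → r0=5-1=4
CMP r0, #4  (cmp 4,4)
BGT loop: not taken
STR r7, [8] → M[8]=3
halt.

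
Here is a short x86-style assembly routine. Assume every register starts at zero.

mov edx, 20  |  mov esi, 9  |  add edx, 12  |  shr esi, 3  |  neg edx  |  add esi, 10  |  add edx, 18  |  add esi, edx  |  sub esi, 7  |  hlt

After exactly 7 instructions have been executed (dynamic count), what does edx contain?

-14

after mov edx, 20: edx=20
after mov esi, 9: esi=9
after add edx, 12: edx=20+12=32
after shr esi, 3: esi=9>>3=1
after neg edx: edx=-(32)=-32
after add esi, 10: esi=1+10=11
after add edx, 18: edx=(-32)+18=-14
After step 7: edx = -14.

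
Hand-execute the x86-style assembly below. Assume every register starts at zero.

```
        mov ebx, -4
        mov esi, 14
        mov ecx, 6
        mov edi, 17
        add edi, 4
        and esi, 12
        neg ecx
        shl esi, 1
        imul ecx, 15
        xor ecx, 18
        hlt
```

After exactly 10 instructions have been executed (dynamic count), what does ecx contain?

mov ebx, -4 → ebx=-4
mov esi, 14 → esi=14
mov ecx, 6 → ecx=6
mov edi, 17 → edi=17
add edi, 4 → edi=17+4=21
and esi, 12 → esi=14&12=12
neg ecx → ecx=-(6)=-6
shl esi, 1 → esi=12<<1=24
imul ecx, 15 → ecx=(-6)*15=-90
xor ecx, 18 → ecx=(-90)^18=-76
After step 10: ecx = -76.

-76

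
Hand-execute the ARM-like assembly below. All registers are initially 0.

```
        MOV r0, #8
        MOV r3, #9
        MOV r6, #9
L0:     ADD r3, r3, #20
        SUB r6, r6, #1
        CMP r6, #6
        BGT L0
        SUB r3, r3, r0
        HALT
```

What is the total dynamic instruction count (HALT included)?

17

after MOV r0, #8: r0=8
after MOV r3, #9: r3=9
after MOV r6, #9: r6=9
after ADD r3, r3, #20: r3=9+20=29
after SUB r6, r6, #1: r6=9-1=8
CMP r6, #6  (cmp 8,6)
BGT L0: taken
after ADD r3, r3, #20: r3=29+20=49
after SUB r6, r6, #1: r6=8-1=7
CMP r6, #6  (cmp 7,6)
BGT L0: taken
after ADD r3, r3, #20: r3=49+20=69
after SUB r6, r6, #1: r6=7-1=6
CMP r6, #6  (cmp 6,6)
BGT L0: not taken
after SUB r3, r3, r0: r3=69-8=61
halt.
Total executed instructions: 17.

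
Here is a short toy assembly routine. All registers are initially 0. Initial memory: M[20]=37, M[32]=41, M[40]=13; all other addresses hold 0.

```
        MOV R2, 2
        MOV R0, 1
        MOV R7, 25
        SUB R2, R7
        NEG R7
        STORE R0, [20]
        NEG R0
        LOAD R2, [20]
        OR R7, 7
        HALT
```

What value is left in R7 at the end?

R2=2
R0=1
R7=25
R2=2-25=-23
R7=-(25)=-25
STORE R0, [20] → M[20]=1
R0=-(1)=-1
R2=M[20]=1
R7=(-25)|7=-25
halt.

-25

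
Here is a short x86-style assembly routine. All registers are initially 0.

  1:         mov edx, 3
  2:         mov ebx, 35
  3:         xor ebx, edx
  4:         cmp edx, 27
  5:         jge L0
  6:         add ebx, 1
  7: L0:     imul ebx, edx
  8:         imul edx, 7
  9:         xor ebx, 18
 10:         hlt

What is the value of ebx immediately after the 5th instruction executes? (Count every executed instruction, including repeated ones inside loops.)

after mov edx, 3: edx=3
after mov ebx, 35: ebx=35
after xor ebx, edx: ebx=35^3=32
cmp edx, 27  (cmp 3,27)
jge L0: not taken
After step 5: ebx = 32.

32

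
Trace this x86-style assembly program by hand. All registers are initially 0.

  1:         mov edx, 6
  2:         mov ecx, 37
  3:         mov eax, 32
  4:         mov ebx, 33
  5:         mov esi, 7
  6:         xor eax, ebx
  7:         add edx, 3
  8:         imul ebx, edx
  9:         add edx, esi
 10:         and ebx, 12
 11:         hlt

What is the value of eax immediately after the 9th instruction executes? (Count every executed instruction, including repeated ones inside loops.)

1

after mov edx, 6: edx=6
after mov ecx, 37: ecx=37
after mov eax, 32: eax=32
after mov ebx, 33: ebx=33
after mov esi, 7: esi=7
after xor eax, ebx: eax=32^33=1
after add edx, 3: edx=6+3=9
after imul ebx, edx: ebx=33*9=297
after add edx, esi: edx=9+7=16
After step 9: eax = 1.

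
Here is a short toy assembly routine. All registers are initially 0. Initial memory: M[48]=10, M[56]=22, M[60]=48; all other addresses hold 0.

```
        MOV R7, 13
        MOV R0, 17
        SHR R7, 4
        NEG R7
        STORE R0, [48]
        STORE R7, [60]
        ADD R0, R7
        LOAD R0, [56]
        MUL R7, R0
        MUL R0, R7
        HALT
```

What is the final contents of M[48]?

R7=13
R0=17
R7=13>>4=0
R7=-(0)=0
STORE R0, [48] → M[48]=17
STORE R7, [60] → M[60]=0
R0=17+0=17
R0=M[56]=22
R7=0*22=0
R0=22*0=0
halt.

17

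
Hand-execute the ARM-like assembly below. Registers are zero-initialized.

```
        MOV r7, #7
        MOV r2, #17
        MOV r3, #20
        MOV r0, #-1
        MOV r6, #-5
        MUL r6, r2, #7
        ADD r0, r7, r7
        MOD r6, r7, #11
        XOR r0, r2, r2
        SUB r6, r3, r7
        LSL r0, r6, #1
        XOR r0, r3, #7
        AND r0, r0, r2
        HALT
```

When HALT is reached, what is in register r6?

13

MOV r7, #7 → r7=7
MOV r2, #17 → r2=17
MOV r3, #20 → r3=20
MOV r0, #-1 → r0=-1
MOV r6, #-5 → r6=-5
MUL r6, r2, #7 → r6=17*7=119
ADD r0, r7, r7 → r0=7+7=14
MOD r6, r7, #11 → r6=7%11=7
XOR r0, r2, r2 → r0=17^17=0
SUB r6, r3, r7 → r6=20-7=13
LSL r0, r6, #1 → r0=13<<1=26
XOR r0, r3, #7 → r0=20^7=19
AND r0, r0, r2 → r0=19&17=17
halt.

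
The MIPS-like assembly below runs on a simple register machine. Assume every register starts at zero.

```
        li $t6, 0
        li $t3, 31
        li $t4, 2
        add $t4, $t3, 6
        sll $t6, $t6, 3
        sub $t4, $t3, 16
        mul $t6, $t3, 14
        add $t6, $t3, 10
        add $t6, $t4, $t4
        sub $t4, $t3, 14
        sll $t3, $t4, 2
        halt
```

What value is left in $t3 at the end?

$t6=0
$t3=31
$t4=2
$t4=31+6=37
$t6=0<<3=0
$t4=31-16=15
$t6=31*14=434
$t6=31+10=41
$t6=15+15=30
$t4=31-14=17
$t3=17<<2=68
halt.

68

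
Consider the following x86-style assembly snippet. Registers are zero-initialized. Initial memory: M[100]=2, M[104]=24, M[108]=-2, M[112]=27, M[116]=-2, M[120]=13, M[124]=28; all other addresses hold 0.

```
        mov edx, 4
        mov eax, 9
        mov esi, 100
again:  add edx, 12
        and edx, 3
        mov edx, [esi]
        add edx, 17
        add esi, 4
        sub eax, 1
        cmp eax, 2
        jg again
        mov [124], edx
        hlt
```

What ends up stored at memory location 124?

after mov edx, 4: edx=4
after mov eax, 9: eax=9
after mov esi, 100: esi=100
after add edx, 12: edx=4+12=16
after and edx, 3: edx=16&3=0
after mov edx, [esi]: edx=M[100]=2
after add edx, 17: edx=2+17=19
after add esi, 4: esi=100+4=104
after sub eax, 1: eax=9-1=8
cmp eax, 2  (cmp 8,2)
jg again: taken
after add edx, 12: edx=19+12=31
after and edx, 3: edx=31&3=3
after mov edx, [esi]: edx=M[104]=24
after add edx, 17: edx=24+17=41
after add esi, 4: esi=104+4=108
after sub eax, 1: eax=8-1=7
cmp eax, 2  (cmp 7,2)
jg again: taken
after add edx, 12: edx=41+12=53
after and edx, 3: edx=53&3=1
after mov edx, [esi]: edx=M[108]=-2
after add edx, 17: edx=(-2)+17=15
after add esi, 4: esi=108+4=112
after sub eax, 1: eax=7-1=6
cmp eax, 2  (cmp 6,2)
jg again: taken
after add edx, 12: edx=15+12=27
after and edx, 3: edx=27&3=3
after mov edx, [esi]: edx=M[112]=27
after add edx, 17: edx=27+17=44
after add esi, 4: esi=112+4=116
after sub eax, 1: eax=6-1=5
cmp eax, 2  (cmp 5,2)
jg again: taken
after add edx, 12: edx=44+12=56
after and edx, 3: edx=56&3=0
after mov edx, [esi]: edx=M[116]=-2
after add edx, 17: edx=(-2)+17=15
after add esi, 4: esi=116+4=120
after sub eax, 1: eax=5-1=4
cmp eax, 2  (cmp 4,2)
jg again: taken
after add edx, 12: edx=15+12=27
after and edx, 3: edx=27&3=3
after mov edx, [esi]: edx=M[120]=13
after add edx, 17: edx=13+17=30
after add esi, 4: esi=120+4=124
after sub eax, 1: eax=4-1=3
cmp eax, 2  (cmp 3,2)
jg again: taken
after add edx, 12: edx=30+12=42
after and edx, 3: edx=42&3=2
after mov edx, [esi]: edx=M[124]=28
after add edx, 17: edx=28+17=45
after add esi, 4: esi=124+4=128
after sub eax, 1: eax=3-1=2
cmp eax, 2  (cmp 2,2)
jg again: not taken
mov [124], edx → M[124]=45
halt.

45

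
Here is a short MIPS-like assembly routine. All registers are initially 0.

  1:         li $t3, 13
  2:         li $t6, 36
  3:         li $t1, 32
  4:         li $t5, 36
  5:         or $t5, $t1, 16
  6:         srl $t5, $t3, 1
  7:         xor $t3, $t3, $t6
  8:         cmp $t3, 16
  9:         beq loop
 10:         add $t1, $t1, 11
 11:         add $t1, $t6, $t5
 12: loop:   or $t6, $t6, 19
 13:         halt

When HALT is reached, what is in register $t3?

li $t3, 13 → $t3=13
li $t6, 36 → $t6=36
li $t1, 32 → $t1=32
li $t5, 36 → $t5=36
or $t5, $t1, 16 → $t5=32|16=48
srl $t5, $t3, 1 → $t5=13>>1=6
xor $t3, $t3, $t6 → $t3=13^36=41
cmp $t3, 16  (cmp 41,16)
beq loop: not taken
add $t1, $t1, 11 → $t1=32+11=43
add $t1, $t6, $t5 → $t1=36+6=42
or $t6, $t6, 19 → $t6=36|19=55
halt.

41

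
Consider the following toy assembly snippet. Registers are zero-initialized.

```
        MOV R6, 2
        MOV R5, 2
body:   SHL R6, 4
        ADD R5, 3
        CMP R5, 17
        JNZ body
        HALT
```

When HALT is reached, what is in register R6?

MOV R6, 2 → R6=2
MOV R5, 2 → R5=2
SHL R6, 4 → R6=2<<4=32
ADD R5, 3 → R5=2+3=5
CMP R5, 17  (cmp 5,17)
JNZ body: taken
SHL R6, 4 → R6=32<<4=512
ADD R5, 3 → R5=5+3=8
CMP R5, 17  (cmp 8,17)
JNZ body: taken
SHL R6, 4 → R6=512<<4=8192
ADD R5, 3 → R5=8+3=11
CMP R5, 17  (cmp 11,17)
JNZ body: taken
SHL R6, 4 → R6=8192<<4=131072
ADD R5, 3 → R5=11+3=14
CMP R5, 17  (cmp 14,17)
JNZ body: taken
SHL R6, 4 → R6=131072<<4=2097152
ADD R5, 3 → R5=14+3=17
CMP R5, 17  (cmp 17,17)
JNZ body: not taken
halt.

2097152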